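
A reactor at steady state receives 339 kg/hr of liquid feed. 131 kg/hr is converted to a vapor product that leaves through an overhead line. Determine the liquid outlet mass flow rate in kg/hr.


Steady-state mass balance on the main outlet: F_out = F_in - F_removed
F_out = 339 - 131
F_out = 208 kg/hr


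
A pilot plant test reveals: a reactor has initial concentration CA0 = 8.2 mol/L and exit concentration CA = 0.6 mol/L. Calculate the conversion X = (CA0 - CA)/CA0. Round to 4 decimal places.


X = (CA0 - CA) / CA0
X = (8.2 - 0.6) / 8.2
X = 7.6 / 8.2
X = 0.9268


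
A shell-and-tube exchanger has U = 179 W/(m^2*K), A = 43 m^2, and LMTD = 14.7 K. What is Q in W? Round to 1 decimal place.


Q = U * A * LMTD
Q = 179 * 43 * 14.7
Q = 113145.9 W


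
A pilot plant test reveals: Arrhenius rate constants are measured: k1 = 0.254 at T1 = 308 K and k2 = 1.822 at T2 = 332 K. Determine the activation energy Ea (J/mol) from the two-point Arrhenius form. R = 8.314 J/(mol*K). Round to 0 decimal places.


Ea = R * ln(k2/k1) / (1/T1 - 1/T2)
ln(k2/k1) = ln(1.822/0.254) = 1.9703558
1/T1 - 1/T2 = 1/308 - 1/332 = 0.000234705054
Ea = 8.314 * 1.9703558 / 0.000234705054
Ea = 69796 J/mol


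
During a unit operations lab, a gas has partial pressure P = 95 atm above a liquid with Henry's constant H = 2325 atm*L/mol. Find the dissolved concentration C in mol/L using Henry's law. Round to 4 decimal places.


C = P / H
C = 95 / 2325
C = 0.0409 mol/L


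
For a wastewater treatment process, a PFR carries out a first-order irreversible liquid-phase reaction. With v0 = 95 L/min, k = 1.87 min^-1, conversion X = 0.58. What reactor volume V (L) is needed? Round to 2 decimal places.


V = (v0/k) * ln(1/(1-X))
V = (95/1.87) * ln(1/(1-0.58))
V = 50.802139 * ln(2.380952)
V = 50.802139 * 0.8675
V = 44.07 L


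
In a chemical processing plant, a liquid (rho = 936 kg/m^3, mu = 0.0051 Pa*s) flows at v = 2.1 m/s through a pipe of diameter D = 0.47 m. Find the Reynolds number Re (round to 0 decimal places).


Re = rho * v * D / mu
Re = 936 * 2.1 * 0.47 / 0.0051
Re = 923.832 / 0.0051
Re = 181144


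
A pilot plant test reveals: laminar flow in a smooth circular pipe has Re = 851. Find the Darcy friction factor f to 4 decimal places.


f = 64 / Re
f = 64 / 851
f = 0.0752


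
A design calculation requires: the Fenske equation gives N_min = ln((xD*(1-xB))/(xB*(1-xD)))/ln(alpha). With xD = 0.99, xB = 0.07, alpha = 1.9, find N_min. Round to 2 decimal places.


N_min = ln((xD*(1-xB))/(xB*(1-xD))) / ln(alpha)
Numerator inside ln: 0.9207 / 0.0007 = 1315.285714
ln(1315.285714) = 7.181809
ln(alpha) = ln(1.9) = 0.641854
N_min = 7.181809 / 0.641854 = 11.19


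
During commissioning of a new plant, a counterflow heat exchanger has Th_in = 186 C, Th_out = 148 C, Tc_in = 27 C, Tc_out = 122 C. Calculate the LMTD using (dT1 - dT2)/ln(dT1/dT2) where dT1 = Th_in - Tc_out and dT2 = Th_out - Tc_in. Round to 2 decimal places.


dT1 = Th_in - Tc_out = 186 - 122 = 64
dT2 = Th_out - Tc_in = 148 - 27 = 121
LMTD = (dT1 - dT2) / ln(dT1/dT2)
LMTD = (64 - 121) / ln(64/121)
LMTD = 89.49 K


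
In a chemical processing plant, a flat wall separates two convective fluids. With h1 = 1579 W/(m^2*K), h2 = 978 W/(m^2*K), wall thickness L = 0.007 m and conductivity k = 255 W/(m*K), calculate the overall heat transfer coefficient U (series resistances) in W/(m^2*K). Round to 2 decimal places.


1/U = 1/h1 + L/k + 1/h2
1/U = 1/1579 + 0.007/255 + 1/978
1/U = 0.0006333122 + 2.7451e-05 + 0.0010224949
1/U = 0.0016832581
U = 594.09 W/(m^2*K)


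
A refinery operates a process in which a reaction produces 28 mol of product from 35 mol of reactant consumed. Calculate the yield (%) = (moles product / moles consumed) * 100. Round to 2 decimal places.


Yield = (moles product / moles consumed) * 100%
Yield = (28 / 35) * 100
Yield = 0.8 * 100
Yield = 80.00%


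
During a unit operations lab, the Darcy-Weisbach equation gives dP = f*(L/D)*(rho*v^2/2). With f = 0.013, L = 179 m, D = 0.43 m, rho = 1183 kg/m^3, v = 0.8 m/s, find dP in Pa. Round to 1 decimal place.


dP = f * (L/D) * (rho*v^2/2)
dP = 0.013 * (179/0.43) * (1183*0.8^2/2)
L/D = 416.27906977
rho*v^2/2 = 1183*0.64/2 = 378.56
dP = 0.013 * 416.27906977 * 378.56
dP = 2048.6 Pa


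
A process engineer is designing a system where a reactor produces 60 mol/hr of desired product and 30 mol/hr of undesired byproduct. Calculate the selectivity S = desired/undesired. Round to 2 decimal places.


S = desired product rate / undesired product rate
S = 60 / 30
S = 2.00


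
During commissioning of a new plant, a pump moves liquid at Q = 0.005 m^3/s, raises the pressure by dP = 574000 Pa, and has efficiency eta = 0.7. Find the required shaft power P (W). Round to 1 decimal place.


P = Q * dP / eta
P = 0.005 * 574000 / 0.7
P = 2870.0 / 0.7
P = 4100.0 W


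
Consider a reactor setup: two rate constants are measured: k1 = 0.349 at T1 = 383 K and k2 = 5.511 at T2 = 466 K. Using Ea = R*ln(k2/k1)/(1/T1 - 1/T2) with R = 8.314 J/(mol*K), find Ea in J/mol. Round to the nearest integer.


Ea = R * ln(k2/k1) / (1/T1 - 1/T2)
ln(k2/k1) = ln(5.511/0.349) = 2.7594295
1/T1 - 1/T2 = 1/383 - 1/466 = 0.000465043311
Ea = 8.314 * 2.7594295 / 0.000465043311
Ea = 49333 J/mol


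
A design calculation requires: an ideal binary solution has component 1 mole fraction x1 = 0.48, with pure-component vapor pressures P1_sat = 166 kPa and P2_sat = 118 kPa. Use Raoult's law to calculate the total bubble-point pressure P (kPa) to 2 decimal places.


P = x1*P1_sat + x2*P2_sat
x2 = 1 - x1 = 1 - 0.48 = 0.52
P = 0.48*166 + 0.52*118
P = 79.68 + 61.36
P = 141.04 kPa


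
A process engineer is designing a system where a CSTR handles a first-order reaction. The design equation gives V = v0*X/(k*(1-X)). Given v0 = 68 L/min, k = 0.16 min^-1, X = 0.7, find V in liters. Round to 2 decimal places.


V = v0 * X / (k * (1 - X))
V = 68 * 0.7 / (0.16 * (1 - 0.7))
V = 47.6 / (0.16 * 0.3)
V = 47.6 / 0.048
V = 991.67 L


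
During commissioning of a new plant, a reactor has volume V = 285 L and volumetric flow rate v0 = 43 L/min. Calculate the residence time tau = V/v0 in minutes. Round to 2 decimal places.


tau = V / v0
tau = 285 / 43
tau = 6.63 min


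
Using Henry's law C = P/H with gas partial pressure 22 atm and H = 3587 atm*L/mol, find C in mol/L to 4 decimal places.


C = P / H
C = 22 / 3587
C = 0.0061 mol/L


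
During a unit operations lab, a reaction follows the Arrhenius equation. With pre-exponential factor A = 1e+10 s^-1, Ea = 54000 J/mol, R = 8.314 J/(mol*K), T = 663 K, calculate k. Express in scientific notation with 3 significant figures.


k = A * exp(-Ea/(R*T))
k = 1e+10 * exp(-54000 / (8.314 * 663))
k = 1e+10 * exp(-9.796483)
k = 5.56e+05


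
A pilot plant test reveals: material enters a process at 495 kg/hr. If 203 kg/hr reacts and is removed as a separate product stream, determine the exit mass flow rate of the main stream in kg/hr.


Steady-state mass balance on the main outlet: F_out = F_in - F_removed
F_out = 495 - 203
F_out = 292 kg/hr


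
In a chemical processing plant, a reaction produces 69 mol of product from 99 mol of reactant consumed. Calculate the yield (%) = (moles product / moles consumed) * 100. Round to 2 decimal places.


Yield = (moles product / moles consumed) * 100%
Yield = (69 / 99) * 100
Yield = 0.697 * 100
Yield = 69.70%


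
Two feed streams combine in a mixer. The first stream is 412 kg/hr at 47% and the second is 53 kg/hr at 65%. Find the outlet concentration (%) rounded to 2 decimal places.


Mass balance on solute: F1*x1 + F2*x2 = F3*x3
F3 = F1 + F2 = 412 + 53 = 465 kg/hr
x3 = (F1*x1 + F2*x2)/F3
x3 = (412*0.47 + 53*0.65) / 465
x3 = 49.05%


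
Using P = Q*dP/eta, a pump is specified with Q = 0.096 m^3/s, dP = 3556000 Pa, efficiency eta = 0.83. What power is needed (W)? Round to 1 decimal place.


P = Q * dP / eta
P = 0.096 * 3556000 / 0.83
P = 341376.0 / 0.83
P = 411296.4 W


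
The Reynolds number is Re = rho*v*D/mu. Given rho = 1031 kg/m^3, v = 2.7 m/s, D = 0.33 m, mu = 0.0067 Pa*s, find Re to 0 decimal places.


Re = rho * v * D / mu
Re = 1031 * 2.7 * 0.33 / 0.0067
Re = 918.621 / 0.0067
Re = 137108


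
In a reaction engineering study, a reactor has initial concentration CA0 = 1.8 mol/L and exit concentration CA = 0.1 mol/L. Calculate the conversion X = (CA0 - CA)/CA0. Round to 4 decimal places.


X = (CA0 - CA) / CA0
X = (1.8 - 0.1) / 1.8
X = 1.7 / 1.8
X = 0.9444


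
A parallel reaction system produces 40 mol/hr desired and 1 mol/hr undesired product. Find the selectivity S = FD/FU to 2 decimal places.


S = desired product rate / undesired product rate
S = 40 / 1
S = 40.00


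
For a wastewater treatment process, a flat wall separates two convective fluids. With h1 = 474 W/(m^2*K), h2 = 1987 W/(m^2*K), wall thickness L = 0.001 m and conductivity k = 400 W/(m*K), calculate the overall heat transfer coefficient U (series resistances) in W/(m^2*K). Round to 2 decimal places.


1/U = 1/h1 + L/k + 1/h2
1/U = 1/474 + 0.001/400 + 1/1987
1/U = 0.0021097046 + 2.5e-06 + 0.0005032713
1/U = 0.0026154759
U = 382.34 W/(m^2*K)


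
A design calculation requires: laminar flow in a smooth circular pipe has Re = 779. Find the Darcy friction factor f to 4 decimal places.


f = 64 / Re
f = 64 / 779
f = 0.0822


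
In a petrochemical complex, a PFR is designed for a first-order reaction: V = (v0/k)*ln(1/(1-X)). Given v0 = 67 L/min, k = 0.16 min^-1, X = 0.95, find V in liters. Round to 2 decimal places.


V = (v0/k) * ln(1/(1-X))
V = (67/0.16) * ln(1/(1-0.95))
V = 418.75 * ln(20.0)
V = 418.75 * 2.995732
V = 1254.46 L


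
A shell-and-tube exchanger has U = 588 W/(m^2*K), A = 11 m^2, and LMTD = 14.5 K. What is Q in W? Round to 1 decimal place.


Q = U * A * LMTD
Q = 588 * 11 * 14.5
Q = 93786.0 W


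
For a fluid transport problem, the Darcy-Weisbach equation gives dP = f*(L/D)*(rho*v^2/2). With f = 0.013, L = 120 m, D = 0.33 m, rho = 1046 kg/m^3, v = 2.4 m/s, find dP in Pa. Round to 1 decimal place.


dP = f * (L/D) * (rho*v^2/2)
dP = 0.013 * (120/0.33) * (1046*2.4^2/2)
L/D = 363.63636364
rho*v^2/2 = 1046*5.76/2 = 3012.48
dP = 0.013 * 363.63636364 * 3012.48
dP = 14240.8 Pa


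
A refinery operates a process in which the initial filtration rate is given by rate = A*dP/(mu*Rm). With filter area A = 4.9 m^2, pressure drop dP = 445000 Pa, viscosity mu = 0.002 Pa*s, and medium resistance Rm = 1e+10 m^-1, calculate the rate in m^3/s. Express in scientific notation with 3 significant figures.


rate = A * dP / (mu * Rm)
rate = 4.9 * 445000 / (0.002 * 1e+10)
rate = 2180500.0 / 2.000e+07
rate = 1.09e-01 m^3/s


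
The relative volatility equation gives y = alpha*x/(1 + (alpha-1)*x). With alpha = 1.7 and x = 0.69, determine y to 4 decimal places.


y = alpha*x / (1 + (alpha-1)*x)
y = 1.7*0.69 / (1 + (1.7-1)*0.69)
y = 1.173 / (1 + 0.483)
y = 1.173 / 1.483
y = 0.7910


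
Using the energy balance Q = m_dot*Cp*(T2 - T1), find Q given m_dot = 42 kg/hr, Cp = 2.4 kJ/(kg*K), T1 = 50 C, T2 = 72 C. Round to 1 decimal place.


Q = m_dot * Cp * (T2 - T1)
Q = 42 * 2.4 * (72 - 50)
Q = 42 * 2.4 * 22
Q = 2217.6 kJ/hr


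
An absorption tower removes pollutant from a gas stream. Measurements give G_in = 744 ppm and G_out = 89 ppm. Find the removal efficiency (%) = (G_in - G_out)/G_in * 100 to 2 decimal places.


Efficiency = (G_in - G_out) / G_in * 100%
Efficiency = (744 - 89) / 744 * 100
Efficiency = 655 / 744 * 100
Efficiency = 88.04%


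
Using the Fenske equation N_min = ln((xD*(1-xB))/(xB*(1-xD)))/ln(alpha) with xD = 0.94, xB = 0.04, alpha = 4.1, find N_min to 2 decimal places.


N_min = ln((xD*(1-xB))/(xB*(1-xD))) / ln(alpha)
Numerator inside ln: 0.9024 / 0.0024 = 376.0
ln(376.0) = 5.929589
ln(alpha) = ln(4.1) = 1.410987
N_min = 5.929589 / 1.410987 = 4.20


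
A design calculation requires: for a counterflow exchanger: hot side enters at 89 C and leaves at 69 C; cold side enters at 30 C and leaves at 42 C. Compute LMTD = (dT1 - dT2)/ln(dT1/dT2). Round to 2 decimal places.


dT1 = Th_in - Tc_out = 89 - 42 = 47
dT2 = Th_out - Tc_in = 69 - 30 = 39
LMTD = (dT1 - dT2) / ln(dT1/dT2)
LMTD = (47 - 39) / ln(47/39)
LMTD = 42.88 K


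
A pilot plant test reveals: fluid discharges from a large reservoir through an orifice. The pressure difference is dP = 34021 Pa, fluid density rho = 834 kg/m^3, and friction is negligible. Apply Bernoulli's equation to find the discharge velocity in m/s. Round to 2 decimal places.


v = sqrt(2*dP/rho)
v = sqrt(2*34021/834)
v = sqrt(81.585132)
v = 9.03 m/s


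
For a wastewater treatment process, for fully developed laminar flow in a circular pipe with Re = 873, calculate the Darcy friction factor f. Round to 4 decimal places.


f = 64 / Re
f = 64 / 873
f = 0.0733


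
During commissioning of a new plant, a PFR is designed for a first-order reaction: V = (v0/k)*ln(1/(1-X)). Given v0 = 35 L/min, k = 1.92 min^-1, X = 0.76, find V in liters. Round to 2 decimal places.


V = (v0/k) * ln(1/(1-X))
V = (35/1.92) * ln(1/(1-0.76))
V = 18.229167 * ln(4.166667)
V = 18.229167 * 1.427116
V = 26.02 L


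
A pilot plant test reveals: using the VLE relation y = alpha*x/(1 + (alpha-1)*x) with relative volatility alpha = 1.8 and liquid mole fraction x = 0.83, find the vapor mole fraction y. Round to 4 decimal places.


y = alpha*x / (1 + (alpha-1)*x)
y = 1.8*0.83 / (1 + (1.8-1)*0.83)
y = 1.494 / (1 + 0.664)
y = 1.494 / 1.664
y = 0.8978


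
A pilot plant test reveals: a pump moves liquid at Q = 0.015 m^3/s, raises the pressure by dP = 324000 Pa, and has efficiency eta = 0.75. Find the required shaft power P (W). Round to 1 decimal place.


P = Q * dP / eta
P = 0.015 * 324000 / 0.75
P = 4860.0 / 0.75
P = 6480.0 W


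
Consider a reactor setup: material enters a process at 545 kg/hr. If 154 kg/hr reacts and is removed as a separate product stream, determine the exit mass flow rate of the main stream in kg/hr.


Steady-state mass balance on the main outlet: F_out = F_in - F_removed
F_out = 545 - 154
F_out = 391 kg/hr


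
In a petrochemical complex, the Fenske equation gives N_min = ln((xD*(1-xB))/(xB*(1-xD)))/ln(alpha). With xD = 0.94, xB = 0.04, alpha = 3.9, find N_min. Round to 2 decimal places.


N_min = ln((xD*(1-xB))/(xB*(1-xD))) / ln(alpha)
Numerator inside ln: 0.9024 / 0.0024 = 376.0
ln(376.0) = 5.929589
ln(alpha) = ln(3.9) = 1.360977
N_min = 5.929589 / 1.360977 = 4.36


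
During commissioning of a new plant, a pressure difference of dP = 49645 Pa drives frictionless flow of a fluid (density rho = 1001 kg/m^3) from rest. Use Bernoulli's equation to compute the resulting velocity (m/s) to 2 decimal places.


v = sqrt(2*dP/rho)
v = sqrt(2*49645/1001)
v = sqrt(99.190809)
v = 9.96 m/s


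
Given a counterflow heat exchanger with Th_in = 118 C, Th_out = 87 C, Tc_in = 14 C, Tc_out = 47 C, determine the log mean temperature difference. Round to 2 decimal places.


dT1 = Th_in - Tc_out = 118 - 47 = 71
dT2 = Th_out - Tc_in = 87 - 14 = 73
LMTD = (dT1 - dT2) / ln(dT1/dT2)
LMTD = (71 - 73) / ln(71/73)
LMTD = 72.00 K


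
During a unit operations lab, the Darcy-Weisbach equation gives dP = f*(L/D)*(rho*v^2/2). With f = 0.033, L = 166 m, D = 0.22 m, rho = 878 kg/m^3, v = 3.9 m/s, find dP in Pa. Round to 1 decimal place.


dP = f * (L/D) * (rho*v^2/2)
dP = 0.033 * (166/0.22) * (878*3.9^2/2)
L/D = 754.54545455
rho*v^2/2 = 878*15.21/2 = 6677.19
dP = 0.033 * 754.54545455 * 6677.19
dP = 166262.0 Pa


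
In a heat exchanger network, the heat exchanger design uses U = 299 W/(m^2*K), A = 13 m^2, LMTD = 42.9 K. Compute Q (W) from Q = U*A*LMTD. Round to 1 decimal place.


Q = U * A * LMTD
Q = 299 * 13 * 42.9
Q = 166752.3 W


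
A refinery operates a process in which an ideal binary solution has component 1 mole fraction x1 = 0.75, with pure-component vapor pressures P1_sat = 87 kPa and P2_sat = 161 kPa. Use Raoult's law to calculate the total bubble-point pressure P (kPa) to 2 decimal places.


P = x1*P1_sat + x2*P2_sat
x2 = 1 - x1 = 1 - 0.75 = 0.25
P = 0.75*87 + 0.25*161
P = 65.25 + 40.25
P = 105.50 kPa


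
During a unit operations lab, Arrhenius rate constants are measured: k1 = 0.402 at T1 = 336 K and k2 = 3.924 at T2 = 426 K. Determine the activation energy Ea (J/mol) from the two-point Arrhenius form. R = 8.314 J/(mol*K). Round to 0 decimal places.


Ea = R * ln(k2/k1) / (1/T1 - 1/T2)
ln(k2/k1) = ln(3.924/0.402) = 2.2784147
1/T1 - 1/T2 = 1/336 - 1/426 = 0.000628772636
Ea = 8.314 * 2.2784147 / 0.000628772636
Ea = 30127 J/mol


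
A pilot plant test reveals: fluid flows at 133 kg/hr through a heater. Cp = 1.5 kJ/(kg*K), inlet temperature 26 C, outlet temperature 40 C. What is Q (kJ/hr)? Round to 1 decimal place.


Q = m_dot * Cp * (T2 - T1)
Q = 133 * 1.5 * (40 - 26)
Q = 133 * 1.5 * 14
Q = 2793.0 kJ/hr


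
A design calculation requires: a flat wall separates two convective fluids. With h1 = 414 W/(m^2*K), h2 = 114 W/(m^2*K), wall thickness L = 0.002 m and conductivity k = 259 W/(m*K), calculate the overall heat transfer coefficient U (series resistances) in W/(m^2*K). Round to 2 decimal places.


1/U = 1/h1 + L/k + 1/h2
1/U = 1/414 + 0.002/259 + 1/114
1/U = 0.0024154589 + 7.722e-06 + 0.0087719298
1/U = 0.0111951107
U = 89.32 W/(m^2*K)


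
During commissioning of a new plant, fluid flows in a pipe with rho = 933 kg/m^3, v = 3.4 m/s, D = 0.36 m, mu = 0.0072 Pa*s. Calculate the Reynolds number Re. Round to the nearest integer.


Re = rho * v * D / mu
Re = 933 * 3.4 * 0.36 / 0.0072
Re = 1141.992 / 0.0072
Re = 158610


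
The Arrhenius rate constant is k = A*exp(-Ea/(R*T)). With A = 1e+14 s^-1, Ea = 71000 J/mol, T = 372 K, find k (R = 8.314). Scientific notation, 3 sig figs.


k = A * exp(-Ea/(R*T))
k = 1e+14 * exp(-71000 / (8.314 * 372))
k = 1e+14 * exp(-22.956485)
k = 1.07e+04


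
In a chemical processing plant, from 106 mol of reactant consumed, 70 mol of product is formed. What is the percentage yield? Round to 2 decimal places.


Yield = (moles product / moles consumed) * 100%
Yield = (70 / 106) * 100
Yield = 0.6604 * 100
Yield = 66.04%


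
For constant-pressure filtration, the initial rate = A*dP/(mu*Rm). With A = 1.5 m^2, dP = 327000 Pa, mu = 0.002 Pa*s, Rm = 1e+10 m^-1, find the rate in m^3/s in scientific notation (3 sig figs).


rate = A * dP / (mu * Rm)
rate = 1.5 * 327000 / (0.002 * 1e+10)
rate = 490500.0 / 2.000e+07
rate = 2.45e-02 m^3/s


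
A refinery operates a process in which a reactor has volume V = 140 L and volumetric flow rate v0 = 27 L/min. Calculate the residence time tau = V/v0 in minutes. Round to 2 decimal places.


tau = V / v0
tau = 140 / 27
tau = 5.19 min


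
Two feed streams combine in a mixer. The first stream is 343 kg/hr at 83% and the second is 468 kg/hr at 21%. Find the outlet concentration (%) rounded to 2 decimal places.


Mass balance on solute: F1*x1 + F2*x2 = F3*x3
F3 = F1 + F2 = 343 + 468 = 811 kg/hr
x3 = (F1*x1 + F2*x2)/F3
x3 = (343*0.83 + 468*0.21) / 811
x3 = 47.22%


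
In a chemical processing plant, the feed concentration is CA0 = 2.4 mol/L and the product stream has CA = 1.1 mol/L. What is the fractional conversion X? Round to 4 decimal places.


X = (CA0 - CA) / CA0
X = (2.4 - 1.1) / 2.4
X = 1.3 / 2.4
X = 0.5417


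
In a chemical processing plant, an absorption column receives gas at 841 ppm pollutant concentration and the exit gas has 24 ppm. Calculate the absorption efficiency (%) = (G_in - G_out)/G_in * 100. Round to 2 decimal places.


Efficiency = (G_in - G_out) / G_in * 100%
Efficiency = (841 - 24) / 841 * 100
Efficiency = 817 / 841 * 100
Efficiency = 97.15%


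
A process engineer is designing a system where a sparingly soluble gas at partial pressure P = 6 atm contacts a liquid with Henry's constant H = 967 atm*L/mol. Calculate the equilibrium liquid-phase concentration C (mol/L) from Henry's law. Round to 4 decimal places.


C = P / H
C = 6 / 967
C = 0.0062 mol/L


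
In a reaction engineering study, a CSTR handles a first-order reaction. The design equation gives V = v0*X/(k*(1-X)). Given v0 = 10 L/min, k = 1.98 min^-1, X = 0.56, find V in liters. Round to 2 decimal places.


V = v0 * X / (k * (1 - X))
V = 10 * 0.56 / (1.98 * (1 - 0.56))
V = 5.6 / (1.98 * 0.44)
V = 5.6 / 0.8712
V = 6.43 L


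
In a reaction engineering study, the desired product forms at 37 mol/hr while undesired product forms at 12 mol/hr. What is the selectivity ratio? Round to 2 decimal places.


S = desired product rate / undesired product rate
S = 37 / 12
S = 3.08


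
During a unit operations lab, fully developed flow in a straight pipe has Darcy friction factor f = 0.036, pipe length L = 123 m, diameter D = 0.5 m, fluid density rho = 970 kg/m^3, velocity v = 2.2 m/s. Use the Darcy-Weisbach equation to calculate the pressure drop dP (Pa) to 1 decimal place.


dP = f * (L/D) * (rho*v^2/2)
dP = 0.036 * (123/0.5) * (970*2.2^2/2)
L/D = 246.0
rho*v^2/2 = 970*4.84/2 = 2347.4
dP = 0.036 * 246.0 * 2347.4
dP = 20788.6 Pa


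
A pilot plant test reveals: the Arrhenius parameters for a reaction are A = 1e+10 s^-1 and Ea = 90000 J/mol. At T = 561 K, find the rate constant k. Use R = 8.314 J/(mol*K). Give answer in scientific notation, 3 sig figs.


k = A * exp(-Ea/(R*T))
k = 1e+10 * exp(-90000 / (8.314 * 561))
k = 1e+10 * exp(-19.296104)
k = 4.17e+01


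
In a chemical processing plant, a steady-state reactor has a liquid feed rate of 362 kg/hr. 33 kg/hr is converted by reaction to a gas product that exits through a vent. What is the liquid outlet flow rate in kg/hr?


Steady-state mass balance on the main outlet: F_out = F_in - F_removed
F_out = 362 - 33
F_out = 329 kg/hr


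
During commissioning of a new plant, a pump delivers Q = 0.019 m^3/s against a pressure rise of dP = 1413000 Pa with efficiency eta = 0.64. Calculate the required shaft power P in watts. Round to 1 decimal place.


P = Q * dP / eta
P = 0.019 * 1413000 / 0.64
P = 26847.0 / 0.64
P = 41948.4 W


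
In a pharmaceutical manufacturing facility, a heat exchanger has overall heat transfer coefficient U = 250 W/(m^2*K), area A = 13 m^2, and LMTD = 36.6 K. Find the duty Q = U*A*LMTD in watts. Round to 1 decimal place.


Q = U * A * LMTD
Q = 250 * 13 * 36.6
Q = 118950.0 W


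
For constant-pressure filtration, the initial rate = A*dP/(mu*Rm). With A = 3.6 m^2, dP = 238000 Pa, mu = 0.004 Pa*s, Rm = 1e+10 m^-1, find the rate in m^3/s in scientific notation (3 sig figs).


rate = A * dP / (mu * Rm)
rate = 3.6 * 238000 / (0.004 * 1e+10)
rate = 856800.0 / 4.000e+07
rate = 2.14e-02 m^3/s


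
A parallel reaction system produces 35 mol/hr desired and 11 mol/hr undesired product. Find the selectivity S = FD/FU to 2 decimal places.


S = desired product rate / undesired product rate
S = 35 / 11
S = 3.18


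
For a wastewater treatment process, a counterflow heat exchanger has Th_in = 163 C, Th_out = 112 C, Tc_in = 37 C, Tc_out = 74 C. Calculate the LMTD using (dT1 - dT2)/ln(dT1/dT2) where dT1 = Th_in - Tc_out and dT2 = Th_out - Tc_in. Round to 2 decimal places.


dT1 = Th_in - Tc_out = 163 - 74 = 89
dT2 = Th_out - Tc_in = 112 - 37 = 75
LMTD = (dT1 - dT2) / ln(dT1/dT2)
LMTD = (89 - 75) / ln(89/75)
LMTD = 81.80 K


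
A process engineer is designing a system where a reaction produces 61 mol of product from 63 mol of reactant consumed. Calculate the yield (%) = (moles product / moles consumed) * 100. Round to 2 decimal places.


Yield = (moles product / moles consumed) * 100%
Yield = (61 / 63) * 100
Yield = 0.9683 * 100
Yield = 96.83%


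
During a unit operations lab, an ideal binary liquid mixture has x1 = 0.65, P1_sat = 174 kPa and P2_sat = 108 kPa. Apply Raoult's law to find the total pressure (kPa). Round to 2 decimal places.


P = x1*P1_sat + x2*P2_sat
x2 = 1 - x1 = 1 - 0.65 = 0.35
P = 0.65*174 + 0.35*108
P = 113.1 + 37.8
P = 150.90 kPa


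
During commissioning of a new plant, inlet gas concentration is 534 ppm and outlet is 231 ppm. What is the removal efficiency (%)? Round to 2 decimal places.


Efficiency = (G_in - G_out) / G_in * 100%
Efficiency = (534 - 231) / 534 * 100
Efficiency = 303 / 534 * 100
Efficiency = 56.74%


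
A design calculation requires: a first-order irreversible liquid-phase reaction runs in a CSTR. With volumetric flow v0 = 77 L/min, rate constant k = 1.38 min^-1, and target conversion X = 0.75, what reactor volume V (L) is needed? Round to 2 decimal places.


V = v0 * X / (k * (1 - X))
V = 77 * 0.75 / (1.38 * (1 - 0.75))
V = 57.75 / (1.38 * 0.25)
V = 57.75 / 0.345
V = 167.39 L


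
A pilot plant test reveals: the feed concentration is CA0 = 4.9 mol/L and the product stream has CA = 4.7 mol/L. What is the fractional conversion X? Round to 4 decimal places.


X = (CA0 - CA) / CA0
X = (4.9 - 4.7) / 4.9
X = 0.2 / 4.9
X = 0.0408


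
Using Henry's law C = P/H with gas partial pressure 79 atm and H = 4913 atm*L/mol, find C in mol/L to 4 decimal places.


C = P / H
C = 79 / 4913
C = 0.0161 mol/L


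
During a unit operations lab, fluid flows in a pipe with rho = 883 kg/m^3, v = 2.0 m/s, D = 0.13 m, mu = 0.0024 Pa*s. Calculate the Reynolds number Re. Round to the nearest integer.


Re = rho * v * D / mu
Re = 883 * 2.0 * 0.13 / 0.0024
Re = 229.58 / 0.0024
Re = 95658


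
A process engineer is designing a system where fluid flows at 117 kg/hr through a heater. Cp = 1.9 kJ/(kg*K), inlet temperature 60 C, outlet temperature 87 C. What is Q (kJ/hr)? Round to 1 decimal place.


Q = m_dot * Cp * (T2 - T1)
Q = 117 * 1.9 * (87 - 60)
Q = 117 * 1.9 * 27
Q = 6002.1 kJ/hr


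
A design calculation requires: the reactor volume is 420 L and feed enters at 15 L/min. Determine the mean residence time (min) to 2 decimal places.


tau = V / v0
tau = 420 / 15
tau = 28.00 min


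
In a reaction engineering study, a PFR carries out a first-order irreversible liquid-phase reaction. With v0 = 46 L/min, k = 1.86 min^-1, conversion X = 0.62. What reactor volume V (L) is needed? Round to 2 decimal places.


V = (v0/k) * ln(1/(1-X))
V = (46/1.86) * ln(1/(1-0.62))
V = 24.731183 * ln(2.631579)
V = 24.731183 * 0.967584
V = 23.93 L


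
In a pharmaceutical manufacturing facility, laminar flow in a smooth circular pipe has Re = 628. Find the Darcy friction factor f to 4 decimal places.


f = 64 / Re
f = 64 / 628
f = 0.1019


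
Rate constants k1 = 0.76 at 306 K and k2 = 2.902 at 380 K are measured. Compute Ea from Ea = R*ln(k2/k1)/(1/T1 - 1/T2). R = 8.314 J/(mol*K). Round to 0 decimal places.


Ea = R * ln(k2/k1) / (1/T1 - 1/T2)
ln(k2/k1) = ln(2.902/0.76) = 1.339837
1/T1 - 1/T2 = 1/306 - 1/380 = 0.000636394909
Ea = 8.314 * 1.339837 / 0.000636394909
Ea = 17504 J/mol


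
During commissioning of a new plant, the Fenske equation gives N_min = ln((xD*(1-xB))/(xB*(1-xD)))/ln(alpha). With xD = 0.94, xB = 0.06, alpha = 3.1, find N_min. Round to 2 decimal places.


N_min = ln((xD*(1-xB))/(xB*(1-xD))) / ln(alpha)
Numerator inside ln: 0.8836 / 0.0036 = 245.444444
ln(245.444444) = 5.503071
ln(alpha) = ln(3.1) = 1.131402
N_min = 5.503071 / 1.131402 = 4.86


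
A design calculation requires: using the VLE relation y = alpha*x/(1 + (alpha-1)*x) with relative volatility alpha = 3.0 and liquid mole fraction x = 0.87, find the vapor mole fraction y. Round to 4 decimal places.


y = alpha*x / (1 + (alpha-1)*x)
y = 3.0*0.87 / (1 + (3.0-1)*0.87)
y = 2.61 / (1 + 1.74)
y = 2.61 / 2.74
y = 0.9526


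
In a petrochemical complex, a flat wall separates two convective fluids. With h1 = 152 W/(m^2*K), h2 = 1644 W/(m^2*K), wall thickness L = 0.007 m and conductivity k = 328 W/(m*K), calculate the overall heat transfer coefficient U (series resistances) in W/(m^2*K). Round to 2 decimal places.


1/U = 1/h1 + L/k + 1/h2
1/U = 1/152 + 0.007/328 + 1/1644
1/U = 0.0065789474 + 2.13415e-05 + 0.0006082725
1/U = 0.0072085614
U = 138.72 W/(m^2*K)


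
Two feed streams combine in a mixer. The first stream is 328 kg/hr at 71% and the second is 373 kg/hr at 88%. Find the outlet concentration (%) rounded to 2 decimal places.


Mass balance on solute: F1*x1 + F2*x2 = F3*x3
F3 = F1 + F2 = 328 + 373 = 701 kg/hr
x3 = (F1*x1 + F2*x2)/F3
x3 = (328*0.71 + 373*0.88) / 701
x3 = 80.05%


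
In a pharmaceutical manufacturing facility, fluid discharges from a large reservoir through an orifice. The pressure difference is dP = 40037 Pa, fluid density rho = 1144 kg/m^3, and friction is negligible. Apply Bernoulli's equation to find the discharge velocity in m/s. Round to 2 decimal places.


v = sqrt(2*dP/rho)
v = sqrt(2*40037/1144)
v = sqrt(69.994755)
v = 8.37 m/s


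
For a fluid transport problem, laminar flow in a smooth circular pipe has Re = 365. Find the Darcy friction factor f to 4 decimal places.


f = 64 / Re
f = 64 / 365
f = 0.1753


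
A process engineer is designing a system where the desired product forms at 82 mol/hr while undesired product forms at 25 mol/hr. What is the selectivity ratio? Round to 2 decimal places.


S = desired product rate / undesired product rate
S = 82 / 25
S = 3.28


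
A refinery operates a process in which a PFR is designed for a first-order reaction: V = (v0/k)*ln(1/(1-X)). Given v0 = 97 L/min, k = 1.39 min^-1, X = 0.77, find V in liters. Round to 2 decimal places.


V = (v0/k) * ln(1/(1-X))
V = (97/1.39) * ln(1/(1-0.77))
V = 69.784173 * ln(4.347826)
V = 69.784173 * 1.469676
V = 102.56 L


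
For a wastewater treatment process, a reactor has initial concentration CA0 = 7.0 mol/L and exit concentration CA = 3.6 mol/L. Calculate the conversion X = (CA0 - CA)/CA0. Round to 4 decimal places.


X = (CA0 - CA) / CA0
X = (7.0 - 3.6) / 7.0
X = 3.4 / 7.0
X = 0.4857


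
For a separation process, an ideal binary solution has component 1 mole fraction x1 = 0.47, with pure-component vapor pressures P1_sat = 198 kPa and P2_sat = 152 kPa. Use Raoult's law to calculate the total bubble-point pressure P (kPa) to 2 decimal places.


P = x1*P1_sat + x2*P2_sat
x2 = 1 - x1 = 1 - 0.47 = 0.53
P = 0.47*198 + 0.53*152
P = 93.06 + 80.56
P = 173.62 kPa


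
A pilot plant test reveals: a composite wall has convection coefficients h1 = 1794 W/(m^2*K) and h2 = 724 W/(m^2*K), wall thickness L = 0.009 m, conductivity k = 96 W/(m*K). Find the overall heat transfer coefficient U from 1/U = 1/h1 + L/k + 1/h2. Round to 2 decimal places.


1/U = 1/h1 + L/k + 1/h2
1/U = 1/1794 + 0.009/96 + 1/724
1/U = 0.0005574136 + 9.375e-05 + 0.0013812155
1/U = 0.0020323791
U = 492.03 W/(m^2*K)


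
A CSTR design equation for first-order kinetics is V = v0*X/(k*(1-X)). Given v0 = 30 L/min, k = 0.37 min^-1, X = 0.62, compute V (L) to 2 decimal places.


V = v0 * X / (k * (1 - X))
V = 30 * 0.62 / (0.37 * (1 - 0.62))
V = 18.6 / (0.37 * 0.38)
V = 18.6 / 0.1406
V = 132.29 L


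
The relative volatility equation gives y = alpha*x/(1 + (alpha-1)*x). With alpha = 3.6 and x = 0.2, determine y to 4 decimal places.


y = alpha*x / (1 + (alpha-1)*x)
y = 3.6*0.2 / (1 + (3.6-1)*0.2)
y = 0.72 / (1 + 0.52)
y = 0.72 / 1.52
y = 0.4737


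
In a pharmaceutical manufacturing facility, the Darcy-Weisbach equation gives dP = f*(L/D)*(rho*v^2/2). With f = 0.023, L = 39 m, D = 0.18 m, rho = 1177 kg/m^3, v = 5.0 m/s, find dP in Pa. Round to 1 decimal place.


dP = f * (L/D) * (rho*v^2/2)
dP = 0.023 * (39/0.18) * (1177*5.0^2/2)
L/D = 216.66666667
rho*v^2/2 = 1177*25.0/2 = 14712.5
dP = 0.023 * 216.66666667 * 14712.5
dP = 73317.3 Pa


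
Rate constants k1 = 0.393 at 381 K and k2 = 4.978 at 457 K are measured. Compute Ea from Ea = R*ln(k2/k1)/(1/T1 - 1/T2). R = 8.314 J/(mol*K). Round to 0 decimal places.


Ea = R * ln(k2/k1) / (1/T1 - 1/T2)
ln(k2/k1) = ln(4.978/0.393) = 2.5389739
1/T1 - 1/T2 = 1/381 - 1/457 = 0.000436488109
Ea = 8.314 * 2.5389739 / 0.000436488109
Ea = 48361 J/mol


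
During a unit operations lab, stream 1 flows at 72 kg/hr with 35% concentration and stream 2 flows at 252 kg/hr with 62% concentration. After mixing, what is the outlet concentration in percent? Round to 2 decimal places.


Mass balance on solute: F1*x1 + F2*x2 = F3*x3
F3 = F1 + F2 = 72 + 252 = 324 kg/hr
x3 = (F1*x1 + F2*x2)/F3
x3 = (72*0.35 + 252*0.62) / 324
x3 = 56.00%


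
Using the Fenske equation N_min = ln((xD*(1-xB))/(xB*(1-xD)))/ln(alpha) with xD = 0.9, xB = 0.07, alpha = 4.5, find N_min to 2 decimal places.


N_min = ln((xD*(1-xB))/(xB*(1-xD))) / ln(alpha)
Numerator inside ln: 0.837 / 0.007 = 119.571429
ln(119.571429) = 4.783914
ln(alpha) = ln(4.5) = 1.504077
N_min = 4.783914 / 1.504077 = 3.18


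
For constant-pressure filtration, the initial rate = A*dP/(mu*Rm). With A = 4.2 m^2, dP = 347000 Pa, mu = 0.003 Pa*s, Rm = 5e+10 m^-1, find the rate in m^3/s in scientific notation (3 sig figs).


rate = A * dP / (mu * Rm)
rate = 4.2 * 347000 / (0.003 * 5e+10)
rate = 1457400.0 / 1.500e+08
rate = 9.72e-03 m^3/s


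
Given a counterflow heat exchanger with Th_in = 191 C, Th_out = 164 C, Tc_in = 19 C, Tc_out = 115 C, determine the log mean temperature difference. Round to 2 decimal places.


dT1 = Th_in - Tc_out = 191 - 115 = 76
dT2 = Th_out - Tc_in = 164 - 19 = 145
LMTD = (dT1 - dT2) / ln(dT1/dT2)
LMTD = (76 - 145) / ln(76/145)
LMTD = 106.81 K


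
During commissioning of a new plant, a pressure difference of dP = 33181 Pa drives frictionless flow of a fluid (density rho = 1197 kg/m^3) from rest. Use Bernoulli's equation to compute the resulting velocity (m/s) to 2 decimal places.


v = sqrt(2*dP/rho)
v = sqrt(2*33181/1197)
v = sqrt(55.440267)
v = 7.45 m/s


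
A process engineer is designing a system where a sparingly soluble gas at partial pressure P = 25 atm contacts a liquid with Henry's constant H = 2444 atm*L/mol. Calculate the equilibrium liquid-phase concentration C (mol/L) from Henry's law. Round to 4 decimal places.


C = P / H
C = 25 / 2444
C = 0.0102 mol/L


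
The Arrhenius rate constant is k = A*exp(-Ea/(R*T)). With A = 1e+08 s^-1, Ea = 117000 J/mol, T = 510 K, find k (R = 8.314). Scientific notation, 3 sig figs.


k = A * exp(-Ea/(R*T))
k = 1e+08 * exp(-117000 / (8.314 * 510))
k = 1e+08 * exp(-27.593429)
k = 1.04e-04


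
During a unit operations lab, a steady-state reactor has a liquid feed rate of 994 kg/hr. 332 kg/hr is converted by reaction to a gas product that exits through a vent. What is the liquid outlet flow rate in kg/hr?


Steady-state mass balance on the main outlet: F_out = F_in - F_removed
F_out = 994 - 332
F_out = 662 kg/hr


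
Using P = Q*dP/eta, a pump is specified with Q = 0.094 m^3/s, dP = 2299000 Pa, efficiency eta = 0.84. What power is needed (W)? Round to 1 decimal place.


P = Q * dP / eta
P = 0.094 * 2299000 / 0.84
P = 216106.0 / 0.84
P = 257269.0 W


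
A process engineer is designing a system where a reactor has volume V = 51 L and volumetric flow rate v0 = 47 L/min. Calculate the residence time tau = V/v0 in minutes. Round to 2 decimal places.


tau = V / v0
tau = 51 / 47
tau = 1.09 min


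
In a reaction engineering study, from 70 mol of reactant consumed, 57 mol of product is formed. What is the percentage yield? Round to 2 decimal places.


Yield = (moles product / moles consumed) * 100%
Yield = (57 / 70) * 100
Yield = 0.8143 * 100
Yield = 81.43%


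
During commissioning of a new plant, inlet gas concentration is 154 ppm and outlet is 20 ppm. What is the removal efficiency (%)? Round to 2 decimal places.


Efficiency = (G_in - G_out) / G_in * 100%
Efficiency = (154 - 20) / 154 * 100
Efficiency = 134 / 154 * 100
Efficiency = 87.01%


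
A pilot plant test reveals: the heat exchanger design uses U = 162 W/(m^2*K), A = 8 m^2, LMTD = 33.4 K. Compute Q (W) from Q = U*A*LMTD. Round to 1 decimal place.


Q = U * A * LMTD
Q = 162 * 8 * 33.4
Q = 43286.4 W


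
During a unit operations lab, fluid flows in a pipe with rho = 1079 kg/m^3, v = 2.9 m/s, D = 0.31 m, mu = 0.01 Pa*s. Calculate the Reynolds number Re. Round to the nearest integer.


Re = rho * v * D / mu
Re = 1079 * 2.9 * 0.31 / 0.01
Re = 970.021 / 0.01
Re = 97002


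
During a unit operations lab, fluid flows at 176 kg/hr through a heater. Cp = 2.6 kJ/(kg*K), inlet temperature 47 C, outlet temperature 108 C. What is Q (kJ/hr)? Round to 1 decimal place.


Q = m_dot * Cp * (T2 - T1)
Q = 176 * 2.6 * (108 - 47)
Q = 176 * 2.6 * 61
Q = 27913.6 kJ/hr


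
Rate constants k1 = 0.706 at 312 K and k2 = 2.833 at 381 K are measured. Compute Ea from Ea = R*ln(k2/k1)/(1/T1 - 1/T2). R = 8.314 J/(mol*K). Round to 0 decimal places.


Ea = R * ln(k2/k1) / (1/T1 - 1/T2)
ln(k2/k1) = ln(2.833/0.706) = 1.3894763
1/T1 - 1/T2 = 1/312 - 1/381 = 0.000580456289
Ea = 8.314 * 1.3894763 / 0.000580456289
Ea = 19902 J/mol


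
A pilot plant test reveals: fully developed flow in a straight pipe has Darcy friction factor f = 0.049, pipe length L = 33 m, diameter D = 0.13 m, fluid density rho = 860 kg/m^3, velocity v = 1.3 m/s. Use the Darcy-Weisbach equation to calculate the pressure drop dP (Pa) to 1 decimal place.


dP = f * (L/D) * (rho*v^2/2)
dP = 0.049 * (33/0.13) * (860*1.3^2/2)
L/D = 253.84615385
rho*v^2/2 = 860*1.69/2 = 726.7
dP = 0.049 * 253.84615385 * 726.7
dP = 9039.0 Pa


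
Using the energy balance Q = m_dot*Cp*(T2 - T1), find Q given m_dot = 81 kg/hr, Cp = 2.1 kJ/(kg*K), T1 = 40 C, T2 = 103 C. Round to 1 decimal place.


Q = m_dot * Cp * (T2 - T1)
Q = 81 * 2.1 * (103 - 40)
Q = 81 * 2.1 * 63
Q = 10716.3 kJ/hr


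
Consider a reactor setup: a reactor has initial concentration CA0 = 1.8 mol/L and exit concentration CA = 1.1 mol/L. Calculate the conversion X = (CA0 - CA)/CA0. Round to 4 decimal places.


X = (CA0 - CA) / CA0
X = (1.8 - 1.1) / 1.8
X = 0.7 / 1.8
X = 0.3889


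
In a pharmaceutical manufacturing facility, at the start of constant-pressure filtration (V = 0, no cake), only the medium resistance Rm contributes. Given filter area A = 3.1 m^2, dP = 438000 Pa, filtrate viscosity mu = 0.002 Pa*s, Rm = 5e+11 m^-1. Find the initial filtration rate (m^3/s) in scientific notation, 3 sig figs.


rate = A * dP / (mu * Rm)
rate = 3.1 * 438000 / (0.002 * 5e+11)
rate = 1357800.0 / 1.000e+09
rate = 1.36e-03 m^3/s


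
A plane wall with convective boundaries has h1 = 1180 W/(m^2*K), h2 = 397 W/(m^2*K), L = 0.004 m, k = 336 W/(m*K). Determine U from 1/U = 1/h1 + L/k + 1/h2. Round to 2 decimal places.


1/U = 1/h1 + L/k + 1/h2
1/U = 1/1180 + 0.004/336 + 1/397
1/U = 0.0008474576 + 1.19048e-05 + 0.0025188917
1/U = 0.0033782541
U = 296.01 W/(m^2*K)


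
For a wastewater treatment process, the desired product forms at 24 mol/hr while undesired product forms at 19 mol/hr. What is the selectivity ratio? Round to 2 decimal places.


S = desired product rate / undesired product rate
S = 24 / 19
S = 1.26


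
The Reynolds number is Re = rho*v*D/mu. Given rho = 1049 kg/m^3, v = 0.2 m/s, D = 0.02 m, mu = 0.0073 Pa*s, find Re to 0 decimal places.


Re = rho * v * D / mu
Re = 1049 * 0.2 * 0.02 / 0.0073
Re = 4.196 / 0.0073
Re = 575


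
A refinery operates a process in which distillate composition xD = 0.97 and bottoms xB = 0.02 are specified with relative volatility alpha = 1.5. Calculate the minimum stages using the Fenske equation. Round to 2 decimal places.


N_min = ln((xD*(1-xB))/(xB*(1-xD))) / ln(alpha)
Numerator inside ln: 0.9506 / 0.0006 = 1584.333333
ln(1584.333333) = 7.367919
ln(alpha) = ln(1.5) = 0.405465
N_min = 7.367919 / 0.405465 = 18.17


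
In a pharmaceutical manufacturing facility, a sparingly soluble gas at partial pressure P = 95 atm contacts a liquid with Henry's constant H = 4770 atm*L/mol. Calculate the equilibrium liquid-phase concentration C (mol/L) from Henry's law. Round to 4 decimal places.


C = P / H
C = 95 / 4770
C = 0.0199 mol/L


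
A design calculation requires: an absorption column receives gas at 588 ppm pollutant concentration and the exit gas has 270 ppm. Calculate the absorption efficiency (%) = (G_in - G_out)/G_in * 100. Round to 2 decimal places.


Efficiency = (G_in - G_out) / G_in * 100%
Efficiency = (588 - 270) / 588 * 100
Efficiency = 318 / 588 * 100
Efficiency = 54.08%
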